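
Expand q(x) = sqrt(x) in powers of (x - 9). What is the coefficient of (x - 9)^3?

1/3888

[(x - 9)^0] = 3;  [(x - 9)^1] = 1/6;  [(x - 9)^2] = -1/216;  [(x - 9)^3] = 1/3888.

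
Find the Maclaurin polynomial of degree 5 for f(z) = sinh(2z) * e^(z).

61*z^5/60 + 5*z^4/3 + 7*z^3/3 + 2*z^2 + 2*z

Multiply the two series term by term and collect like powers.
f(0) = 0
f′(0) = 2
f′′(0) = 4
f′′′(0) = 14
f^(4)(0) = 40
f^(5)(0) = 122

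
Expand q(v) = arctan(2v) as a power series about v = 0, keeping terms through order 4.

-8*v^3/3 + 2*v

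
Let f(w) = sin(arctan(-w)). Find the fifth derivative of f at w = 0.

Plug the Maclaurin series of the inner function into that of the outer and collect terms.
The coefficient of w^5 in the expansion is -3/8, so f^(5)(0) = 5! * (-3/8) = -45.

-45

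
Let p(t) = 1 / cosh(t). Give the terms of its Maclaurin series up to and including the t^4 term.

Invert the denominator's series and multiply.
[t^0] = 1;  [t^1] = 0;  [t^2] = -1/2;  [t^3] = 0;  [t^4] = 5/24.

5*t^4/24 - t^2/2 + 1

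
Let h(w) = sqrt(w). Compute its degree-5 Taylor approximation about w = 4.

7*(w - 4)^5/131072 - 5*(w - 4)^4/16384 + (w - 4)^3/512 - (w - 4)^2/64 + (w - 4)/4 + 2

h(4) = 2
h′(4) = 1/4
h′′(4) = -1/32
h′′′(4) = 3/256
h^(4)(4) = -15/2048
h^(5)(4) = 105/16384
The Taylor polynomial is Σ h^(k)(4)/k! · (w - 4)^k.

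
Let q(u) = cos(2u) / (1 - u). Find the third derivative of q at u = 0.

Expand 1/(denominator) as a geometric series and multiply by the numerator's series.
The coefficient of u^3 in the expansion is -1, so q′′′(0) = 3! * (-1) = -6.

-6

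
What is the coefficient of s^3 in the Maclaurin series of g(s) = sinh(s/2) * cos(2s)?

Write out both Maclaurin series and multiply, keeping only the needed powers.

-47/48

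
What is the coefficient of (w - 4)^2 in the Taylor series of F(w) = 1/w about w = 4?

Differentiate repeatedly and evaluate at the center.
F(4) = 1/4
F′(4) = -1/16
F′′(4) = 1/32
So c_2 = F′′(4)/2! = 1/64.

1/64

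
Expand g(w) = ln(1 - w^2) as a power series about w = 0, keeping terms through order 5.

-w^4/2 - w^2

g(0) = 0
g′(0) = 0
g′′(0) = -2
g′′′(0) = 0
g^(4)(0) = -12
g^(5)(0) = 0
The Taylor polynomial is Σ g^(k)(0)/k! · w^k.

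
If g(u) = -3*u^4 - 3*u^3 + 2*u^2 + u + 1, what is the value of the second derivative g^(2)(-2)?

-104

Apply the Taylor formula c_k = f^(k)(a)/k!.
The coefficient of (u + 2)^2 in the expansion is -52, so g′′(-2) = 2! * (-52) = -104.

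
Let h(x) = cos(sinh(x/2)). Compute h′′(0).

-1/4

Compose series: expand the inner function first, then feed it into the outer expansion.
From the series, [x^2] h = -1/8; multiply by 2! = 2 to get -1/4.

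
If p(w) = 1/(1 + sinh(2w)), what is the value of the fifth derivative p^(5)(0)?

Plug the Maclaurin series of the inner function into that of the outer and collect terms.
The coefficient of w^5 in the expansion is -724/15, so p^(5)(0) = 5! * (-724/15) = -5792.

-5792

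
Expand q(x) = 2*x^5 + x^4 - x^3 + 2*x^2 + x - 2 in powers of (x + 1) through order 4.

[(x + 1)^0] = -1;  [(x + 1)^1] = 0;  [(x + 1)^2] = -9;  [(x + 1)^3] = 15;  [(x + 1)^4] = -9.

-9*(x + 1)^4 + 15*(x + 1)^3 - 9*(x + 1)^2 - 1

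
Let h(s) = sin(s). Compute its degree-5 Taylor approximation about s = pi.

-(s - pi)^5/120 + (s - pi)^3/6 - (s - pi)

Use the known series and substitute for the argument.
[(s - pi)^0] = 0;  [(s - pi)^1] = -1;  [(s - pi)^2] = 0;  [(s - pi)^3] = 1/6;  [(s - pi)^4] = 0;  [(s - pi)^5] = -1/120.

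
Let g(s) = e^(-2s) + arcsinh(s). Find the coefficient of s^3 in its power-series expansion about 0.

-3/2

Expand each term separately and add.
g(0) = 1
g′(0) = -1
g′′(0) = 4
g′′′(0) = -9
Then c_k = g^(k)(0)/k! gives each Taylor coefficient.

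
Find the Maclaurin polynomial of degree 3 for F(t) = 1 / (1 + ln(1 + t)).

Expand as Σ (-1)^k u^k with u equal to the inner function's series.
[t^0] = 1;  [t^1] = -1;  [t^2] = 3/2;  [t^3] = -7/3.

-7*t^3/3 + 3*t^2/2 - t + 1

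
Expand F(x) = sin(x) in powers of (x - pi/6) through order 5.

sqrt(3)*(x - pi/6)^5/240 + (x - pi/6)^4/48 - sqrt(3)*(x - pi/6)^3/12 - (x - pi/6)^2/4 + sqrt(3)*(x - pi/6)/2 + 1/2

F(pi/6) = 1/2
F′(pi/6) = sqrt(3)/2
F′′(pi/6) = -1/2
F′′′(pi/6) = -sqrt(3)/2
F^(4)(pi/6) = 1/2
F^(5)(pi/6) = sqrt(3)/2
The Taylor polynomial is Σ F^(k)(pi/6)/k! · (x - pi/6)^k.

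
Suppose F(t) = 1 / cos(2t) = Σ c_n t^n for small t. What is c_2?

2

Divide the numerator series by the denominator series (power-series long division).
F(0) = 1
F′(0) = 0
F′′(0) = 4
So c_2 = F′′(0)/2! = 2.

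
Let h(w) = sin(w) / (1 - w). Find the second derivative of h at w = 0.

Expand each factor separately, then convolve coefficients.
From the series, [w^2] h = 1; multiply by 2! = 2 to get 2.

2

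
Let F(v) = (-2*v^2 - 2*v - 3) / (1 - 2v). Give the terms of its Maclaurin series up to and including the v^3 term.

-36*v^3 - 18*v^2 - 8*v - 3

Shift and add copies of the series according to the polynomial's terms.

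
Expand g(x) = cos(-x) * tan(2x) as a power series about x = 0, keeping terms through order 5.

Take the Cauchy product of the two expansions.
g(0) = 0
g′(0) = 2
g′′(0) = 0
g′′′(0) = 10
g^(4)(0) = 0
g^(5)(0) = 362

181*x^5/60 + 5*x^3/3 + 2*x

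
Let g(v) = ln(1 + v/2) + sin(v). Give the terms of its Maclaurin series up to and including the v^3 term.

Expand each term separately and add.
g(0) = 0
g′(0) = 3/2
g′′(0) = -1/4
g′′′(0) = -3/4
Then c_k = g^(k)(0)/k! gives each Taylor coefficient.

-v^3/8 - v^2/8 + 3*v/2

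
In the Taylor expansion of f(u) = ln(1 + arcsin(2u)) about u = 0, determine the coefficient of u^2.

Let u equal the inner series; expand the outer function in u and truncate.
f(0) = 0
f′(0) = 2
f′′(0) = -4
So c_2 = f′′(0)/2! = -2.

-2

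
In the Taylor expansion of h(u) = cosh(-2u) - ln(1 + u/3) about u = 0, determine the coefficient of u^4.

Add the two expansions coefficient-wise.

217/324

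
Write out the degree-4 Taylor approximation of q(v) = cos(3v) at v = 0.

Differentiate repeatedly and evaluate at the center.
q(0) = 1
q′(0) = 0
q′′(0) = -9
q′′′(0) = 0
q^(4)(0) = 81

27*v^4/8 - 9*v^2/2 + 1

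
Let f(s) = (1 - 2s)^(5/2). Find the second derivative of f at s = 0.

The coefficient of s^2 in the expansion is 15/2, so f′′(0) = 2! * (15/2) = 15.

15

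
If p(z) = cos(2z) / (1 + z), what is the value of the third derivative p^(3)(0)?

6

Expand each factor separately, then convolve coefficients.
The coefficient of z^3 in the expansion is 1, so p′′′(0) = 3! * (1) = 6.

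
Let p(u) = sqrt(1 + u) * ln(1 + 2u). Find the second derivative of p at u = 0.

Take the Cauchy product of the two expansions.
The coefficient of u^2 in the expansion is -1, so p′′(0) = 2! * (-1) = -2.

-2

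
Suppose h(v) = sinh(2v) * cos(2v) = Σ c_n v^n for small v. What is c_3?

Write out both Maclaurin series and multiply, keeping only the needed powers.

-8/3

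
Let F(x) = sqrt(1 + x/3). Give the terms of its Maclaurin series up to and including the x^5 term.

F(0) = 1
F′(0) = 1/6
F′′(0) = -1/36
F′′′(0) = 1/72
F^(4)(0) = -5/432
F^(5)(0) = 35/2592
The Taylor polynomial is Σ F^(k)(0)/k! · x^k.

7*x^5/62208 - 5*x^4/10368 + x^3/432 - x^2/72 + x/6 + 1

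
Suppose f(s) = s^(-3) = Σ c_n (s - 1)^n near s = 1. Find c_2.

6

f(1) = 1
f′(1) = -3
f′′(1) = 12
So c_2 = f′′(1)/2! = 6.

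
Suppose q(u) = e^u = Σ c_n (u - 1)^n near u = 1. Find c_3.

e/6

Use the known series and substitute for the argument.
[(u - 1)^0] = e;  [(u - 1)^1] = e;  [(u - 1)^2] = e/2;  [(u - 1)^3] = e/6.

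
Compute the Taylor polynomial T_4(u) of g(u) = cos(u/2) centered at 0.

u^4/384 - u^2/8 + 1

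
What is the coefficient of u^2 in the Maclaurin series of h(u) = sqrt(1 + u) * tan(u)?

1/2

Multiply the two series term by term and collect like powers.
h(0) = 0
h′(0) = 1
h′′(0) = 1
So c_2 = h′′(0)/2! = 1/2.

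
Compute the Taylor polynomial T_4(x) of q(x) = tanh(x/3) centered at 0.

-x^3/81 + x/3

Apply the Taylor formula c_k = f^(k)(a)/k!.
[x^0] = 0;  [x^1] = 1/3;  [x^2] = 0;  [x^3] = -1/81;  [x^4] = 0.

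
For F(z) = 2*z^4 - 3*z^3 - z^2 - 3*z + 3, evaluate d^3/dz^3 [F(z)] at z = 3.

The coefficient of (z - 3)^3 in the expansion is 21, so F′′′(3) = 3! * (21) = 126.

126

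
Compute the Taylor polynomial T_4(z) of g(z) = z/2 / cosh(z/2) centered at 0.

-z^3/16 + z/2

Invert the denominator's series and multiply.
g(0) = 0
g′(0) = 1/2
g′′(0) = 0
g′′′(0) = -3/8
g^(4)(0) = 0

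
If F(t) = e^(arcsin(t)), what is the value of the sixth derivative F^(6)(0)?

Substitute the inner expansion into the outer series and collect powers.
The coefficient of t^6 in the expansion is 17/144, so F^(6)(0) = 6! * (17/144) = 85.

85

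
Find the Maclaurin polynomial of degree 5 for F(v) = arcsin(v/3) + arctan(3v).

31493*v^5/648 - 1457*v^3/162 + 10*v/3

Add the two expansions coefficient-wise.
F(0) = 0
F′(0) = 10/3
F′′(0) = 0
F′′′(0) = -1457/27
F^(4)(0) = 0
F^(5)(0) = 157465/27
Then c_k = F^(k)(0)/k! gives each Taylor coefficient.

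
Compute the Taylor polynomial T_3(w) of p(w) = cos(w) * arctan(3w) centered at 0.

-21*w^3/2 + 3*w

Take the Cauchy product of the two expansions.
p(0) = 0
p′(0) = 3
p′′(0) = 0
p′′′(0) = -63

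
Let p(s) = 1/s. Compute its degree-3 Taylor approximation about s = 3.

-(s - 3)^3/81 + (s - 3)^2/27 - (s - 3)/9 + 1/3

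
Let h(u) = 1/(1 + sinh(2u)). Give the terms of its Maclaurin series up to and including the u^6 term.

Compose series: expand the inner function first, then feed it into the outer expansion.
h(0) = 1
h′(0) = -2
h′′(0) = 8
h′′′(0) = -56
h^(4)(0) = 512
h^(5)(0) = -5792
h^(6)(0) = 78848
Then c_k = h^(k)(0)/k! gives each Taylor coefficient.

4928*u^6/45 - 724*u^5/15 + 64*u^4/3 - 28*u^3/3 + 4*u^2 - 2*u + 1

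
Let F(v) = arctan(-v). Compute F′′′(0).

The coefficient of v^3 in the expansion is 1/3, so F′′′(0) = 3! * (1/3) = 2.

2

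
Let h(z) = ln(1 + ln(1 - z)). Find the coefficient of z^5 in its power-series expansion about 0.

-19/10

Compose series: expand the inner function first, then feed it into the outer expansion.
[z^0] = 0;  [z^1] = -1;  [z^2] = -1;  [z^3] = -7/6;  [z^4] = -35/24;  [z^5] = -19/10.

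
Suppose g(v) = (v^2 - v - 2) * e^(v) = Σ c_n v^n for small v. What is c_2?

-1

Multiply each power in the prefactor through the base expansion.
[v^0] = -2;  [v^1] = -3;  [v^2] = -1.
So c_2 = g′′(0)/2! = -1.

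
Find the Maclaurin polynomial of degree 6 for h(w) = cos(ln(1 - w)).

Plug the Maclaurin series of the inner function into that of the outer and collect terms.

-19*w^6/72 - w^5/3 - 5*w^4/12 - w^3/2 - w^2/2 + 1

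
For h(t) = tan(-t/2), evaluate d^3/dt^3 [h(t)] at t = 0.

Compute the successive derivatives at the expansion point and divide by k!.
From the series, [t^3] h = -1/24; multiply by 3! = 6 to get -1/4.

-1/4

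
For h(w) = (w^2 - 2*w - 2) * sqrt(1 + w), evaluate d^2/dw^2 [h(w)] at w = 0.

Shift and add copies of the series according to the polynomial's terms.
The coefficient of w^2 in the expansion is 1/4, so h′′(0) = 2! * (1/4) = 1/2.

1/2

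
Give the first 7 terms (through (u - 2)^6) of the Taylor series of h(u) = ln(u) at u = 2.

[(u - 2)^0] = ln(2);  [(u - 2)^1] = 1/2;  [(u - 2)^2] = -1/8;  [(u - 2)^3] = 1/24;  [(u - 2)^4] = -1/64;  [(u - 2)^5] = 1/160;  [(u - 2)^6] = -1/384.

-(u - 2)^6/384 + (u - 2)^5/160 - (u - 2)^4/64 + (u - 2)^3/24 - (u - 2)^2/8 + (u - 2)/2 + ln(2)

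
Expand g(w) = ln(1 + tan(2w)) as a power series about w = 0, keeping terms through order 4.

Let u equal the inner series; expand the outer function in u and truncate.
g(0) = 0
g′(0) = 2
g′′(0) = -4
g′′′(0) = 32
g^(4)(0) = -224

-28*w^4/3 + 16*w^3/3 - 2*w^2 + 2*w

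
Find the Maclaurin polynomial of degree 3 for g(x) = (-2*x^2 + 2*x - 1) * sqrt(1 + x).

Distribute the polynomial across the series and collect like powers.
g(0) = -1
g′(0) = 3/2
g′′(0) = -7/4
g′′′(0) = -63/8

-21*x^3/16 - 7*x^2/8 + 3*x/2 - 1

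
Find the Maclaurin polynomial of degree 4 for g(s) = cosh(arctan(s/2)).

-7*s^4/384 + s^2/8 + 1

Substitute the inner expansion into the outer series and collect powers.
g(0) = 1
g′(0) = 0
g′′(0) = 1/4
g′′′(0) = 0
g^(4)(0) = -7/16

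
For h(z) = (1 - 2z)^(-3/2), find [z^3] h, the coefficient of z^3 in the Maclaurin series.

h(0) = 1
h′(0) = 3
h′′(0) = 15
h′′′(0) = 105
So c_3 = h′′′(0)/3! = 35/2.

35/2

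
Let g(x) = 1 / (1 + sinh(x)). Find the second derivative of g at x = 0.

2

Write 1/(1+u) = 1 - u + u^2 - u^3 + ... and substitute the series for u.
From the series, [x^2] g = 1; multiply by 2! = 2 to get 2.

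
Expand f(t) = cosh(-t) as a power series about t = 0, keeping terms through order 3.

Differentiate repeatedly and evaluate at the center.
f(0) = 1
f′(0) = 0
f′′(0) = 1
f′′′(0) = 0

t^2/2 + 1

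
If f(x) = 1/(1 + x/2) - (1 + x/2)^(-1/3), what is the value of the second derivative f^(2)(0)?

Combine the two series term by term.
From the series, [x^2] f = 7/36; multiply by 2! = 2 to get 7/18.

7/18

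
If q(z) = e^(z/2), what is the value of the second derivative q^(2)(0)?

The coefficient of z^2 in the expansion is 1/8, so q′′(0) = 2! * (1/8) = 1/4.

1/4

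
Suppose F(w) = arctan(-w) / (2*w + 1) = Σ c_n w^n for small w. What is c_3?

-11/3

Multiply the numerator's expansion by the denominator's geometric series.
[w^0] = 0;  [w^1] = -1;  [w^2] = 2;  [w^3] = -11/3.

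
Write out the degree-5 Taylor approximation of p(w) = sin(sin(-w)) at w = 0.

Compose series: expand the inner function first, then feed it into the outer expansion.

-w^5/10 + w^3/3 - w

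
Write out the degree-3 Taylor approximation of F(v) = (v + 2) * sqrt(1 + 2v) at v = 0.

Shift and add copies of the series according to the polynomial's terms.
F(0) = 2
F′(0) = 3
F′′(0) = 0
F′′′(0) = 3
Dividing each by k! gives the coefficients c_0, ..., c_3.

v^3/2 + 3*v + 2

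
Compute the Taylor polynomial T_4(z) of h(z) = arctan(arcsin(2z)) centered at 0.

-4*z^3/3 + 2*z

Plug the Maclaurin series of the inner function into that of the outer and collect terms.
[z^0] = 0;  [z^1] = 2;  [z^2] = 0;  [z^3] = -4/3;  [z^4] = 0.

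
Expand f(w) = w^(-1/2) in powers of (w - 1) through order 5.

Use the known series and substitute for the argument.

-63*(w - 1)^5/256 + 35*(w - 1)^4/128 - 5*(w - 1)^3/16 + 3*(w - 1)^2/8 - (w - 1)/2 + 1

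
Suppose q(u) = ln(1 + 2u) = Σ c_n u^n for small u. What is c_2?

c_2 = q′′(0)/2! = -2.

-2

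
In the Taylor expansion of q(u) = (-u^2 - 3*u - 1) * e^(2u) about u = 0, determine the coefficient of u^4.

-20/3

Shift and add copies of the series according to the polynomial's terms.
[u^0] = -1;  [u^1] = -5;  [u^2] = -9;  [u^3] = -28/3;  [u^4] = -20/3.
So c_4 = q^(4)(0)/4! = -20/3.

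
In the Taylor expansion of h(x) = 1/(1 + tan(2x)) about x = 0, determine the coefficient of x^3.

Substitute the inner expansion into the outer series and collect powers.
h(0) = 1
h′(0) = -2
h′′(0) = 8
h′′′(0) = -64
Dividing each by k! gives the coefficients c_0, ..., c_3.

-32/3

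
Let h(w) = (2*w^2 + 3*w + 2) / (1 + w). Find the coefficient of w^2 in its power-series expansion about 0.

1

Multiply each power in the prefactor through the base expansion.
[w^0] = 2;  [w^1] = 1;  [w^2] = 1.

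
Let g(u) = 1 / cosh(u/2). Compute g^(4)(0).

5/16

Write the quotient as an unknown series and match coefficients against numerator = denominator · series.
The coefficient of u^4 in the expansion is 5/384, so g^(4)(0) = 4! * (5/384) = 5/16.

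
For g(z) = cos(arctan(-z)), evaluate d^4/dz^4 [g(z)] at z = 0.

Substitute the inner expansion into the outer series and collect powers.
The coefficient of z^4 in the expansion is 3/8, so g^(4)(0) = 4! * (3/8) = 9.

9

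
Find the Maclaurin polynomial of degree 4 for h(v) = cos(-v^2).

[v^0] = 1;  [v^1] = 0;  [v^2] = 0;  [v^3] = 0;  [v^4] = -1/2.

1 - v^4/2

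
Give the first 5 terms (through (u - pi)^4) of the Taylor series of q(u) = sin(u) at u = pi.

q(pi) = 0
q′(pi) = -1
q′′(pi) = 0
q′′′(pi) = 1
q^(4)(pi) = 0

(u - pi)^3/6 - (u - pi)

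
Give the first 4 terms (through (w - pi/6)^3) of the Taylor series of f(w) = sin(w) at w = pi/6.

[(w - pi/6)^0] = 1/2;  [(w - pi/6)^1] = sqrt(3)/2;  [(w - pi/6)^2] = -1/4;  [(w - pi/6)^3] = -sqrt(3)/12.

-sqrt(3)*(w - pi/6)^3/12 - (w - pi/6)^2/4 + sqrt(3)*(w - pi/6)/2 + 1/2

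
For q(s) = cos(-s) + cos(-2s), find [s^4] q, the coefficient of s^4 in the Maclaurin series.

Expand each term separately and add.
[s^0] = 2;  [s^1] = 0;  [s^2] = -5/2;  [s^3] = 0;  [s^4] = 17/24.

17/24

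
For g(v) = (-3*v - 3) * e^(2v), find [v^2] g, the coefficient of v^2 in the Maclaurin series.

Multiply each power in the prefactor through the base expansion.
So c_2 = g′′(0)/2! = -12.

-12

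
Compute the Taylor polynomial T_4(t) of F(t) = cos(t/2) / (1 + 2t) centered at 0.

5953*t^4/384 - 31*t^3/4 + 31*t^2/8 - 2*t + 1

Take the Cauchy product of the two expansions.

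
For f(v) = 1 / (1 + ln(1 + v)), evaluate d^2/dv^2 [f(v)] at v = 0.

3

Expand as Σ (-1)^k u^k with u equal to the inner function's series.
The coefficient of v^2 in the expansion is 3/2, so f′′(0) = 2! * (3/2) = 3.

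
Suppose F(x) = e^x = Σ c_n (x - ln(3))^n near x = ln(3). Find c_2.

3/2

Use the known series and substitute for the argument.
[(x - ln(3))^0] = 3;  [(x - ln(3))^1] = 3;  [(x - ln(3))^2] = 3/2.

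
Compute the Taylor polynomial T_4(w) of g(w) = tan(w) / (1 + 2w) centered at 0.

Take the Cauchy product of the two expansions.

-26*w^4/3 + 13*w^3/3 - 2*w^2 + w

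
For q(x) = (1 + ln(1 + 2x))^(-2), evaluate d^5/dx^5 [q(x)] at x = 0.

-99456

Let u equal the inner series; expand the outer function in u and truncate.
From the series, [x^5] q = -4144/5; multiply by 5! = 120 to get -99456.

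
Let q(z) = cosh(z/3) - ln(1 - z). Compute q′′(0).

10/9

Expand each term separately and add.
From the series, [z^2] q = 5/9; multiply by 2! = 2 to get 10/9.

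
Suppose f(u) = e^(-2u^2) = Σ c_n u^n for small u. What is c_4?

2

f(0) = 1
f′(0) = 0
f′′(0) = -4
f′′′(0) = 0
f^(4)(0) = 48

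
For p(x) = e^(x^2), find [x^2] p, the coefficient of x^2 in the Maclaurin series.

1

[x^0] = 1;  [x^1] = 0;  [x^2] = 1.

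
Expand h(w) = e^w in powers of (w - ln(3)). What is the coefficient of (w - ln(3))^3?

1/2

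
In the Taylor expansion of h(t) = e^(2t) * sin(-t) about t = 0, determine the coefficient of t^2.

Expand each factor separately, then convolve coefficients.
h(0) = 0
h′(0) = -1
h′′(0) = -4
So c_2 = h′′(0)/2! = -2.

-2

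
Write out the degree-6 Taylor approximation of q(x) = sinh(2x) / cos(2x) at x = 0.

48*x^5/5 + 16*x^3/3 + 2*x

Invert the denominator's series and multiply.
[x^0] = 0;  [x^1] = 2;  [x^2] = 0;  [x^3] = 16/3;  [x^4] = 0;  [x^5] = 48/5;  [x^6] = 0.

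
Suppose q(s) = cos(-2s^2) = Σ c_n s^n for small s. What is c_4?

-2

Differentiate repeatedly and evaluate at the center.
q(0) = 1
q′(0) = 0
q′′(0) = 0
q′′′(0) = 0
q^(4)(0) = -48
Then c_k = q^(k)(0)/k! gives each Taylor coefficient.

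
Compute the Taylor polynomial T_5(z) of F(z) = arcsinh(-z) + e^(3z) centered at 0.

Combine the two series term by term.
[z^0] = 1;  [z^1] = 2;  [z^2] = 9/2;  [z^3] = 14/3;  [z^4] = 27/8;  [z^5] = 39/20.

39*z^5/20 + 27*z^4/8 + 14*z^3/3 + 9*z^2/2 + 2*z + 1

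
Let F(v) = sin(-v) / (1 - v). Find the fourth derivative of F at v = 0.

Take the Cauchy product of the two expansions.
The coefficient of v^4 in the expansion is -5/6, so F^(4)(0) = 4! * (-5/6) = -20.

-20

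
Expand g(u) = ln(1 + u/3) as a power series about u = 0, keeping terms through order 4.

-u^4/324 + u^3/81 - u^2/18 + u/3

Apply the Taylor formula c_k = f^(k)(a)/k!.
g(0) = 0
g′(0) = 1/3
g′′(0) = -1/9
g′′′(0) = 2/27
g^(4)(0) = -2/27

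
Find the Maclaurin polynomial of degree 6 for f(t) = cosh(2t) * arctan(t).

t^5/5 + 5*t^3/3 + t

Take the Cauchy product of the two expansions.
[t^0] = 0;  [t^1] = 1;  [t^2] = 0;  [t^3] = 5/3;  [t^4] = 0;  [t^5] = 1/5;  [t^6] = 0.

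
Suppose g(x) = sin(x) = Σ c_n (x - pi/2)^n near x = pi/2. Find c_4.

1/24

Compute the successive derivatives at the expansion point and divide by k!.
So c_4 = g^(4)(pi/2)/4! = 1/24.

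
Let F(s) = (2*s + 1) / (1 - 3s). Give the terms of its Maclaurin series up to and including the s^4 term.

Shift and add copies of the series according to the polynomial's terms.

135*s^4 + 45*s^3 + 15*s^2 + 5*s + 1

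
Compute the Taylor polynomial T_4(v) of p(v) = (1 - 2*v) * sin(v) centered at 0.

Distribute the polynomial across the series and collect like powers.
[v^0] = 0;  [v^1] = 1;  [v^2] = -2;  [v^3] = -1/6;  [v^4] = 1/3.

v^4/3 - v^3/6 - 2*v^2 + v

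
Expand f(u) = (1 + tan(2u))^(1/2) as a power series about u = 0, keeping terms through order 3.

Compose series: expand the inner function first, then feed it into the outer expansion.

11*u^3/6 - u^2/2 + u + 1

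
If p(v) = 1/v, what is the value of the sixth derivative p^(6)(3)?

The coefficient of (v - 3)^6 in the expansion is 1/2187, so p^(6)(3) = 6! * (1/2187) = 80/243.

80/243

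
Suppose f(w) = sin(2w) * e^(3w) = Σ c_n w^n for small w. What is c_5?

Expand each factor separately, then convolve coefficients.
f(0) = 0
f′(0) = 2
f′′(0) = 12
f′′′(0) = 46
f^(4)(0) = 120
f^(5)(0) = 122

61/60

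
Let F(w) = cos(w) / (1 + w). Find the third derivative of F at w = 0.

-3

Multiply the two series term by term and collect like powers.
From the series, [w^3] F = -1/2; multiply by 3! = 6 to get -3.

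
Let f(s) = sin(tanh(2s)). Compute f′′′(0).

-24

Plug the Maclaurin series of the inner function into that of the outer and collect terms.
From the series, [s^3] f = -4; multiply by 3! = 6 to get -24.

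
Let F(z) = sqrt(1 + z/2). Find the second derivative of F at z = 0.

-1/16

Apply the Taylor formula c_k = f^(k)(a)/k!.
From the series, [z^2] F = -1/32; multiply by 2! = 2 to get -1/16.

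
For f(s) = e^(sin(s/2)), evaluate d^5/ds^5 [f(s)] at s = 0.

Let u equal the inner series; expand the outer function in u and truncate.
From the series, [s^5] f = -1/480; multiply by 5! = 120 to get -1/4.

-1/4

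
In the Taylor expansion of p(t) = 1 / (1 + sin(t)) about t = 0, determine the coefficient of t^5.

Use the geometric series for the reciprocal, then substitute.

-61/120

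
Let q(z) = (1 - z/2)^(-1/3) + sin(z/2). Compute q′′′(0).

Add the two expansions coefficient-wise.
From the series, [z^3] q = 1/1296; multiply by 3! = 6 to get 1/216.

1/216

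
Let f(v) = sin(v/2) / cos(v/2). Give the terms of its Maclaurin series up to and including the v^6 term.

v^5/240 + v^3/24 + v/2

Divide the numerator series by the denominator series (power-series long division).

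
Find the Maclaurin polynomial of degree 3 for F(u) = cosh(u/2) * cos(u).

1 - 3*u^2/8

Multiply the two series term by term and collect like powers.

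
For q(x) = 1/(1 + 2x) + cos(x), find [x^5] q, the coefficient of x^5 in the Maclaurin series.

-32

Expand each term separately and add.
[x^0] = 2;  [x^1] = -2;  [x^2] = 7/2;  [x^3] = -8;  [x^4] = 385/24;  [x^5] = -32.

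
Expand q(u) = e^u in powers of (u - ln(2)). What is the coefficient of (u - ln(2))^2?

1

q(ln(2)) = 2
q′(ln(2)) = 2
q′′(ln(2)) = 2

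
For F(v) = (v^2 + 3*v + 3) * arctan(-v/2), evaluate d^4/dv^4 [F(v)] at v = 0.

Shift and add copies of the series according to the polynomial's terms.
From the series, [v^4] F = 1/8; multiply by 4! = 24 to get 3.

3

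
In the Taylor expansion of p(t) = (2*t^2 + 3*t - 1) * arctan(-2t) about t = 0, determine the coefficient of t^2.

Shift and add copies of the series according to the polynomial's terms.
[t^0] = 0;  [t^1] = 2;  [t^2] = -6.

-6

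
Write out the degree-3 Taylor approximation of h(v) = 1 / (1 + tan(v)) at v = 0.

-4*v^3/3 + v^2 - v + 1

Use the geometric series for the reciprocal, then substitute.
h(0) = 1
h′(0) = -1
h′′(0) = 2
h′′′(0) = -8
Dividing each by k! gives the coefficients c_0, ..., c_3.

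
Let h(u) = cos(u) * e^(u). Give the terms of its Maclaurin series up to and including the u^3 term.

-u^3/3 + u + 1

Take the Cauchy product of the two expansions.
h(0) = 1
h′(0) = 1
h′′(0) = 0
h′′′(0) = -2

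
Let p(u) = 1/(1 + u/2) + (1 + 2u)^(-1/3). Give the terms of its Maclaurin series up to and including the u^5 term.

Expand each term separately and add.

-93913*u^5/23328 + 9203*u^4/3888 - 977*u^3/648 + 41*u^2/36 - 7*u/6 + 2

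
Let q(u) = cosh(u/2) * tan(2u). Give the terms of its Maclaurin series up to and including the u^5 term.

Multiply the two series term by term and collect like powers.
q(0) = 0
q′(0) = 2
q′′(0) = 0
q′′′(0) = 35/2
q^(4)(0) = 0
q^(5)(0) = 4421/8

4421*u^5/960 + 35*u^3/12 + 2*u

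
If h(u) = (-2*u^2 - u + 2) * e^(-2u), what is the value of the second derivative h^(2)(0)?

Distribute the polynomial across the series and collect like powers.
The coefficient of u^2 in the expansion is 4, so h′′(0) = 2! * (4) = 8.

8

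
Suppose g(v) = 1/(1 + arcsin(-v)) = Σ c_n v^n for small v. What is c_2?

Plug the Maclaurin series of the inner function into that of the outer and collect terms.
g(0) = 1
g′(0) = 1
g′′(0) = 2
So c_2 = g′′(0)/2! = 1.

1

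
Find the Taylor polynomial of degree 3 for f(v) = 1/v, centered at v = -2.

-(v + 2)^3/16 - (v + 2)^2/8 - (v + 2)/4 - 1/2

f(-2) = -1/2
f′(-2) = -1/4
f′′(-2) = -1/4
f′′′(-2) = -3/8
Then c_k = f^(k)(-2)/k! gives each Taylor coefficient.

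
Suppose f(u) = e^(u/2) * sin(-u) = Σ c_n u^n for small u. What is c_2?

Take the Cauchy product of the two expansions.
f(0) = 0
f′(0) = -1
f′′(0) = -1

-1/2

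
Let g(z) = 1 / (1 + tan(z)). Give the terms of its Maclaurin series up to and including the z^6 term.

122*z^6/45 - 32*z^5/15 + 5*z^4/3 - 4*z^3/3 + z^2 - z + 1

Write 1/(1+u) = 1 - u + u^2 - u^3 + ... and substitute the series for u.
g(0) = 1
g′(0) = -1
g′′(0) = 2
g′′′(0) = -8
g^(4)(0) = 40
g^(5)(0) = -256
g^(6)(0) = 1952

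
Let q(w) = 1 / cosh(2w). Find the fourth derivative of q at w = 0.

80

Write the quotient as an unknown series and match coefficients against numerator = denominator · series.
From the series, [w^4] q = 10/3; multiply by 4! = 24 to get 80.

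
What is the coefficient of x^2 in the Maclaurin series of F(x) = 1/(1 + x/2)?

Compute the successive derivatives at the expansion point and divide by k!.
F(0) = 1
F′(0) = -1/2
F′′(0) = 1/2
So c_2 = F′′(0)/2! = 1/4.

1/4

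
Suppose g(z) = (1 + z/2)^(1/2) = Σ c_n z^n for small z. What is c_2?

c_2 = g′′(0)/2! = -1/32.

-1/32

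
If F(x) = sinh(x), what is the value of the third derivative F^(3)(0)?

The coefficient of x^3 in the expansion is 1/6, so F′′′(0) = 3! * (1/6) = 1.

1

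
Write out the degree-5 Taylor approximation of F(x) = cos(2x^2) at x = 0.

F(0) = 1
F′(0) = 0
F′′(0) = 0
F′′′(0) = 0
F^(4)(0) = -48
F^(5)(0) = 0
The Taylor polynomial is Σ F^(k)(0)/k! · x^k.

1 - 2*x^4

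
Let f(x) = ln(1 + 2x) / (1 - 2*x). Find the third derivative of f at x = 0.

Expand 1/(denominator) as a geometric series and multiply by the numerator's series.
From the series, [x^3] f = 20/3; multiply by 3! = 6 to get 40.

40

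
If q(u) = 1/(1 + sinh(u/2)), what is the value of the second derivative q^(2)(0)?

Let u equal the inner series; expand the outer function in u and truncate.
From the series, [u^2] q = 1/4; multiply by 2! = 2 to get 1/2.

1/2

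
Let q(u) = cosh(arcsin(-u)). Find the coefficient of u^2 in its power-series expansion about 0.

Compose series: expand the inner function first, then feed it into the outer expansion.
q(0) = 1
q′(0) = 0
q′′(0) = 1
Dividing each by k! gives the coefficients c_0, ..., c_2.

1/2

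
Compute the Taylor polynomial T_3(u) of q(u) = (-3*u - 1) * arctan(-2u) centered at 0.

Multiply each power in the prefactor through the base expansion.
q(0) = 0
q′(0) = 2
q′′(0) = 12
q′′′(0) = -16
The Taylor polynomial is Σ q^(k)(0)/k! · u^k.

-8*u^3/3 + 6*u^2 + 2*u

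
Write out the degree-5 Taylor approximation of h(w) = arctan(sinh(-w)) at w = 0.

Plug the Maclaurin series of the inner function into that of the outer and collect terms.
[w^0] = 0;  [w^1] = -1;  [w^2] = 0;  [w^3] = 1/6;  [w^4] = 0;  [w^5] = -1/24.

-w^5/24 + w^3/6 - w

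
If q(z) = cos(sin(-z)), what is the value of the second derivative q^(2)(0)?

-1

Let u equal the inner series; expand the outer function in u and truncate.
The coefficient of z^2 in the expansion is -1/2, so q′′(0) = 2! * (-1/2) = -1.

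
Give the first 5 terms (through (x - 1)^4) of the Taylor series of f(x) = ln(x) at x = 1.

-(x - 1)^4/4 + (x - 1)^3/3 - (x - 1)^2/2 + (x - 1)

[(x - 1)^0] = 0;  [(x - 1)^1] = 1;  [(x - 1)^2] = -1/2;  [(x - 1)^3] = 1/3;  [(x - 1)^4] = -1/4.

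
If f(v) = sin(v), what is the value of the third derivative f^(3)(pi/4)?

Compute the successive derivatives at the expansion point and divide by k!.
From the series, [(v - pi/4)^3] f = -sqrt(2)/12; multiply by 3! = 6 to get -sqrt(2)/2.

-sqrt(2)/2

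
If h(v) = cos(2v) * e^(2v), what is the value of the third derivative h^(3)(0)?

Multiply the two series term by term and collect like powers.
The coefficient of v^3 in the expansion is -8/3, so h′′′(0) = 3! * (-8/3) = -16.

-16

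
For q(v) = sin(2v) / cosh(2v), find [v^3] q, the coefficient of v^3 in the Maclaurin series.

-16/3

Write the quotient as an unknown series and match coefficients against numerator = denominator · series.
q(0) = 0
q′(0) = 2
q′′(0) = 0
q′′′(0) = -32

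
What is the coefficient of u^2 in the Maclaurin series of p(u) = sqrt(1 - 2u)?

Differentiate repeatedly and evaluate at the center.
p(0) = 1
p′(0) = -1
p′′(0) = -1

-1/2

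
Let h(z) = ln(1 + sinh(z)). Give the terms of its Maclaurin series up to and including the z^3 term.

Substitute the inner expansion into the outer series and collect powers.
h(0) = 0
h′(0) = 1
h′′(0) = -1
h′′′(0) = 3
Then c_k = h^(k)(0)/k! gives each Taylor coefficient.

z^3/2 - z^2/2 + z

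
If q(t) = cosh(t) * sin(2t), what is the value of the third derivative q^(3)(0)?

Take the Cauchy product of the two expansions.
The coefficient of t^3 in the expansion is -1/3, so q′′′(0) = 3! * (-1/3) = -2.

-2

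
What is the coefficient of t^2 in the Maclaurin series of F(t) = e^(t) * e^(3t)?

8

Write out both Maclaurin series and multiply, keeping only the needed powers.
[t^0] = 1;  [t^1] = 4;  [t^2] = 8.
So c_2 = F′′(0)/2! = 8.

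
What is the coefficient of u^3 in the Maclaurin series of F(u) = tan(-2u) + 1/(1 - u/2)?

-61/24

Add the two expansions coefficient-wise.
[u^0] = 1;  [u^1] = -3/2;  [u^2] = 1/4;  [u^3] = -61/24.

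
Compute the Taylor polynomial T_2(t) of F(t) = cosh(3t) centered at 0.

F(0) = 1
F′(0) = 0
F′′(0) = 9
The Taylor polynomial is Σ F^(k)(0)/k! · t^k.

9*t^2/2 + 1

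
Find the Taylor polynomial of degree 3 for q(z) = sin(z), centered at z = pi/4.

-sqrt(2)*(z - pi/4)^3/12 - sqrt(2)*(z - pi/4)^2/4 + sqrt(2)*(z - pi/4)/2 + sqrt(2)/2

Compute the successive derivatives at the expansion point and divide by k!.
q(pi/4) = sqrt(2)/2
q′(pi/4) = sqrt(2)/2
q′′(pi/4) = -sqrt(2)/2
q′′′(pi/4) = -sqrt(2)/2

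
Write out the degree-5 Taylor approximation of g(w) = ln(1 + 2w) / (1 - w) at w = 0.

76*w^5/15 - 4*w^4/3 + 8*w^3/3 + 2*w

Write out both Maclaurin series and multiply, keeping only the needed powers.
[w^0] = 0;  [w^1] = 2;  [w^2] = 0;  [w^3] = 8/3;  [w^4] = -4/3;  [w^5] = 76/15.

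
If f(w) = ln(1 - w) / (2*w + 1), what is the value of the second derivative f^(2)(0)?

Expand 1/(denominator) as a geometric series and multiply by the numerator's series.
From the series, [w^2] f = 3/2; multiply by 2! = 2 to get 3.

3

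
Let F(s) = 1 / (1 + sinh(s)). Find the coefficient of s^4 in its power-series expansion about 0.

4/3

Use the geometric series for the reciprocal, then substitute.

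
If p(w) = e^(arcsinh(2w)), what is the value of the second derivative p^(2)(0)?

Substitute the inner expansion into the outer series and collect powers.
From the series, [w^2] p = 2; multiply by 2! = 2 to get 4.

4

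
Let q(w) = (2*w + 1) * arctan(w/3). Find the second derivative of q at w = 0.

Shift and add copies of the series according to the polynomial's terms.
The coefficient of w^2 in the expansion is 2/3, so q′′(0) = 2! * (2/3) = 4/3.

4/3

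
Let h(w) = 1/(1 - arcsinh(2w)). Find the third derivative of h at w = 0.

Plug the Maclaurin series of the inner function into that of the outer and collect terms.
The coefficient of w^3 in the expansion is 20/3, so h′′′(0) = 3! * (20/3) = 40.

40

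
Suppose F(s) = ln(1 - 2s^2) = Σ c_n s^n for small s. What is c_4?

-2

F(0) = 0
F′(0) = 0
F′′(0) = -4
F′′′(0) = 0
F^(4)(0) = -48
So c_4 = F^(4)(0)/4! = -2.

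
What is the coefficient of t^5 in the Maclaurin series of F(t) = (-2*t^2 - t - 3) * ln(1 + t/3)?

-13/540

Distribute the polynomial across the series and collect like powers.
F(0) = 0
F′(0) = -1
F′′(0) = -1/3
F′′′(0) = -35/9
F^(4)(0) = 70/27
F^(5)(0) = -26/9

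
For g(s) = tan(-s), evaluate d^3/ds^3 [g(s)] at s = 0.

-2

The coefficient of s^3 in the expansion is -1/3, so g′′′(0) = 3! * (-1/3) = -2.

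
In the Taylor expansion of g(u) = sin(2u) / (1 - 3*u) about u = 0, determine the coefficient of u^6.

2254/5

Use 1/(1 - r) = Σ r^k on the denominator, then take the Cauchy product.
So c_6 = g^(6)(0)/6! = 2254/5.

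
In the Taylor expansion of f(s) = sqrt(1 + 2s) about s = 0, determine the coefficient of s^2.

Use the known series and substitute for the argument.
f(0) = 1
f′(0) = 1
f′′(0) = -1
The Taylor polynomial is Σ f^(k)(0)/k! · s^k.

-1/2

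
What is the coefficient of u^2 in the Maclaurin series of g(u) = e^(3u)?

9/2

g(0) = 1
g′(0) = 3
g′′(0) = 9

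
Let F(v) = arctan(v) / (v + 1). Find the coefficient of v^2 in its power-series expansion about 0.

-1

Multiply the numerator's expansion by the denominator's geometric series.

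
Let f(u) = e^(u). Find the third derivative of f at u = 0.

1

From the series, [u^3] f = 1/6; multiply by 3! = 6 to get 1.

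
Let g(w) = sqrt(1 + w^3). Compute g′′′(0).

3

The coefficient of w^3 in the expansion is 1/2, so g′′′(0) = 3! * (1/2) = 3.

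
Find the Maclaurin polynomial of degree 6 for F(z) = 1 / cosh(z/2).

Divide the numerator series by the denominator series (power-series long division).

-61*z^6/46080 + 5*z^4/384 - z^2/8 + 1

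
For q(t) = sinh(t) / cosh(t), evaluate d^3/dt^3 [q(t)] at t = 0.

Write the quotient as an unknown series and match coefficients against numerator = denominator · series.
The coefficient of t^3 in the expansion is -1/3, so q′′′(0) = 3! * (-1/3) = -2.

-2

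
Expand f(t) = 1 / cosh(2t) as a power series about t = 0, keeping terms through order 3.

Write the quotient as an unknown series and match coefficients against numerator = denominator · series.
f(0) = 1
f′(0) = 0
f′′(0) = -4
f′′′(0) = 0
Dividing each by k! gives the coefficients c_0, ..., c_3.

1 - 2*t^2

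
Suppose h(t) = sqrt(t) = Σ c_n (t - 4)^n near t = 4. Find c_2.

Apply the Taylor formula c_k = f^(k)(a)/k!.
So c_2 = h′′(4)/2! = -1/64.

-1/64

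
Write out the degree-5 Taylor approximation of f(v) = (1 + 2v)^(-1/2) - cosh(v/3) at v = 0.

-63*v^5/8 + 1063*v^4/243 - 5*v^3/2 + 13*v^2/9 - v

Combine the two series term by term.
[v^0] = 0;  [v^1] = -1;  [v^2] = 13/9;  [v^3] = -5/2;  [v^4] = 1063/243;  [v^5] = -63/8.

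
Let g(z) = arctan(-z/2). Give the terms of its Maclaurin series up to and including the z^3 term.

z^3/24 - z/2

g(0) = 0
g′(0) = -1/2
g′′(0) = 0
g′′′(0) = 1/4
Dividing each by k! gives the coefficients c_0, ..., c_3.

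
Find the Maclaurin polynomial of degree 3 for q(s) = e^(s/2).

q(0) = 1
q′(0) = 1/2
q′′(0) = 1/4
q′′′(0) = 1/8
Dividing each by k! gives the coefficients c_0, ..., c_3.

s^3/48 + s^2/8 + s/2 + 1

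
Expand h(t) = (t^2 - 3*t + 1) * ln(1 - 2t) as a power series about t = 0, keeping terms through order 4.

2*t^4 + 4*t^3/3 + 4*t^2 - 2*t

Distribute the polynomial across the series and collect like powers.
h(0) = 0
h′(0) = -2
h′′(0) = 8
h′′′(0) = 8
h^(4)(0) = 48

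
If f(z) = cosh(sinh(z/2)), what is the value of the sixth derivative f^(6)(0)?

Substitute the inner expansion into the outer series and collect powers.
The coefficient of z^6 in the expansion is 37/46080, so f^(6)(0) = 6! * (37/46080) = 37/64.

37/64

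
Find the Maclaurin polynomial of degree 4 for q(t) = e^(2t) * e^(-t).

Take the Cauchy product of the two expansions.

t^4/24 + t^3/6 + t^2/2 + t + 1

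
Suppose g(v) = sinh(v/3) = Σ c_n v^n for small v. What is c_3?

Compute the successive derivatives at the expansion point and divide by k!.
g(0) = 0
g′(0) = 1/3
g′′(0) = 0
g′′′(0) = 1/27
So c_3 = g′′′(0)/3! = 1/162.

1/162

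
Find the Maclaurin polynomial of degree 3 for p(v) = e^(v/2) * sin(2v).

-13*v^3/12 + v^2 + 2*v

Multiply the two series term by term and collect like powers.
p(0) = 0
p′(0) = 2
p′′(0) = 2
p′′′(0) = -13/2
The Taylor polynomial is Σ p^(k)(0)/k! · v^k.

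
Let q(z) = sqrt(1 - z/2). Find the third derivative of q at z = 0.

-3/64

From the series, [z^3] q = -1/128; multiply by 3! = 6 to get -3/64.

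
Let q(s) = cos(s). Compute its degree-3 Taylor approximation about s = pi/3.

Compute the successive derivatives at the expansion point and divide by k!.
q(pi/3) = 1/2
q′(pi/3) = -sqrt(3)/2
q′′(pi/3) = -1/2
q′′′(pi/3) = sqrt(3)/2

sqrt(3)*(s - pi/3)^3/12 - (s - pi/3)^2/4 - sqrt(3)*(s - pi/3)/2 + 1/2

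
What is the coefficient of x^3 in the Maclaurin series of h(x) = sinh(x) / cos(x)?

2/3

Write the quotient as an unknown series and match coefficients against numerator = denominator · series.
h(0) = 0
h′(0) = 1
h′′(0) = 0
h′′′(0) = 4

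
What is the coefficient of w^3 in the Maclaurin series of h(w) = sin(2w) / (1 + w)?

Expand each factor separately, then convolve coefficients.
[w^0] = 0;  [w^1] = 2;  [w^2] = -2;  [w^3] = 2/3.

2/3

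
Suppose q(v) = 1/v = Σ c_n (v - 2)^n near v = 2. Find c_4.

[(v - 2)^0] = 1/2;  [(v - 2)^1] = -1/4;  [(v - 2)^2] = 1/8;  [(v - 2)^3] = -1/16;  [(v - 2)^4] = 1/32.

1/32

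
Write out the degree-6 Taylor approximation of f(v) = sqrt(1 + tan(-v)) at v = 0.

Substitute the inner expansion into the outer series and collect powers.
[v^0] = 1;  [v^1] = -1/2;  [v^2] = -1/8;  [v^3] = -11/48;  [v^4] = -47/384;  [v^5] = -601/3840;  [v^6] = -5521/46080.

-5521*v^6/46080 - 601*v^5/3840 - 47*v^4/384 - 11*v^3/48 - v^2/8 - v/2 + 1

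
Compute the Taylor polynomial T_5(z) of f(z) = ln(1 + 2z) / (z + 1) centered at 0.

256*z^5/15 - 32*z^4/3 + 20*z^3/3 - 4*z^2 + 2*z

Use 1/(1 - r) = Σ r^k on the denominator, then take the Cauchy product.
f(0) = 0
f′(0) = 2
f′′(0) = -8
f′′′(0) = 40
f^(4)(0) = -256
f^(5)(0) = 2048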